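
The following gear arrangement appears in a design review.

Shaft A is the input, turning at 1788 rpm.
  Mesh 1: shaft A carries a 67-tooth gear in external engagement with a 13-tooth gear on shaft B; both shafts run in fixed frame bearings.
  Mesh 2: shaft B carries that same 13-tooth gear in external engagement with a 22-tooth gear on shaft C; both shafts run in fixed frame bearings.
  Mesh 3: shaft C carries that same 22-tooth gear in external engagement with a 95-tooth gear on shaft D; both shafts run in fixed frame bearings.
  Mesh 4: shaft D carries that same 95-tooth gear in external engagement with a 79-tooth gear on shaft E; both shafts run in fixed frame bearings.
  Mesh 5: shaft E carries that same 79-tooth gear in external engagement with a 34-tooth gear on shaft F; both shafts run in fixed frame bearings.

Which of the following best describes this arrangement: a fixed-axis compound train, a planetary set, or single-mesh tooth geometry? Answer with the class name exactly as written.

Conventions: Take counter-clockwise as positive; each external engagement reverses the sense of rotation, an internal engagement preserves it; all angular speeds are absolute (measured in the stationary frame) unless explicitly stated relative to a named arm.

fixed-axis compound train

recognized (6 fixed axles, 5 meshes): fixed-axis compound train
classification: fixed-axis compound train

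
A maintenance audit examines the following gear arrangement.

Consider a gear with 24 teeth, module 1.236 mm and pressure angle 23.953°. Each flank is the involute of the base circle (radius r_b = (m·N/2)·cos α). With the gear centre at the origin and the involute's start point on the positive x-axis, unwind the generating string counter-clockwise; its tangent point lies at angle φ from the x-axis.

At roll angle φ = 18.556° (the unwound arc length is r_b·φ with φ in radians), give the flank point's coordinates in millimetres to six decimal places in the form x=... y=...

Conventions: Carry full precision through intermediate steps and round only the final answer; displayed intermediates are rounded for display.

single-mesh involute tooth geometry (24T wheel at module 1.236)
pitch radius r_p = m·N/2 = 1.236·24/2 = 14.832000
base radius r_b = r_p·cos α = 14.832000·cos 23.953° = 13.554650
roll angle φ = 18.556° = 0.32386330 rad
x = r_b·(cos φ + φ·sin φ) = 14.246975
y = r_b·(sin φ − φ·cos φ) = 0.151876

x=14.246975 y=0.151876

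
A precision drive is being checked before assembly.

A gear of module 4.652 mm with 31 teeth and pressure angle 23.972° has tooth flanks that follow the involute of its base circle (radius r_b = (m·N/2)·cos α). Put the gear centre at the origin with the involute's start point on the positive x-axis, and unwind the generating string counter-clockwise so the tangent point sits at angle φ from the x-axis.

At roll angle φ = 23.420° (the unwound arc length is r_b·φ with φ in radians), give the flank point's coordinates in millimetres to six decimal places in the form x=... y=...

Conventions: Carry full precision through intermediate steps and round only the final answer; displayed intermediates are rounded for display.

x=71.162850 y=1.475006

recognized (one wheel, involute flank): single-mesh tooth geometry, m = 4.652, N = 31
pitch radius r_p = m·N/2 = 4.652·31/2 = 72.106000
base radius r_b = r_p·cos α = 72.106000·cos 23.972° = 65.886433
roll angle φ = 23.420° = 0.40875611 rad
x = r_b·(cos φ + φ·sin φ) = 71.162850
y = r_b·(sin φ − φ·cos φ) = 1.475006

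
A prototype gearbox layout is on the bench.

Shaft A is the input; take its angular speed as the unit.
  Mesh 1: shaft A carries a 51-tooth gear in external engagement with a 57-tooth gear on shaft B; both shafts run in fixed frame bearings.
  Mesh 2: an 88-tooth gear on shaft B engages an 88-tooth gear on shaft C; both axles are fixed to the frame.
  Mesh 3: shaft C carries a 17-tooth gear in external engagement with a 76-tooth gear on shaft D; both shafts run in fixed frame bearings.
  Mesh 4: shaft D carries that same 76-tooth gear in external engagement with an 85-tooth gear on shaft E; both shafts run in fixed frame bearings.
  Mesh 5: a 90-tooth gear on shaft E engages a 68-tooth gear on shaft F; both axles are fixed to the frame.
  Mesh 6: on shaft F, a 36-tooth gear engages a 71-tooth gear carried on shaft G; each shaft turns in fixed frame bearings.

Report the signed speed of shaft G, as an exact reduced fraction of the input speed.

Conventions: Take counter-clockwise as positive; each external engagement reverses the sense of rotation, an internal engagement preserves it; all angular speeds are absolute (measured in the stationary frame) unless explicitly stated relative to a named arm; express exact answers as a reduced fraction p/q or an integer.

6-mesh fixed-axis compound train (all bearings frame-fixed)
mesh 1 [51T→57T]: |ω|/ω_in = 1×51/57 = 17/19, sense flips to −
mesh 2 [88T→88T]: |ω|/ω_in = (17/19)×88/88 = 17/19, sense flips to +
mesh 3 [17T→76T]: |ω|/ω_in = (17/19)×17/76 = 289/1444, sense flips to −
mesh 4 [76T→85T]: |ω|/ω_in = (289/1444)×76/85 = 17/95, sense flips to +
mesh 5 [90T→68T]: |ω|/ω_in = (17/95)×90/68 = 9/38, sense flips to −
mesh 6 [36T→71T]: |ω|/ω_in = (9/38)×36/71 = 162/1349, sense flips to +
signed output speed (× input speed) = 162/1349

162/1349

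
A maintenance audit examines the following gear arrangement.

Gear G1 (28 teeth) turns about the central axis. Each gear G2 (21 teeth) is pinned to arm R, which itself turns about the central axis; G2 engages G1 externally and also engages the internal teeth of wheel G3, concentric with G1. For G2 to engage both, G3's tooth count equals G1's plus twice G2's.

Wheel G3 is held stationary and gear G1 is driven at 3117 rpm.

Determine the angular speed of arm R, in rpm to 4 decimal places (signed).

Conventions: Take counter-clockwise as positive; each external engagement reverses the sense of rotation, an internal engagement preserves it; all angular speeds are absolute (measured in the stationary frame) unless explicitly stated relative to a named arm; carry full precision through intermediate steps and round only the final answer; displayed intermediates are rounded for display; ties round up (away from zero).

+890.5714 rpm

recognized (axles ride arm R): planetary set, 28/21/70 teeth
normalise by the input: solve with ω_sun = 1, then scale by 3117 rpm
ring teeth: 28 + 2·21 = 70
28(ω_sun−ω_arm) = −70(ω_ring−ω_arm),  ω_ring = 0, ω_sun = 1
28(1−ω_arm) = −70(0−ω_arm)  ⇒  98·ω_arm = 28  ⇒  ω_arm = 2/7
scale: ω_arm = 2/7 × 3117 rpm = +890.5714 rpm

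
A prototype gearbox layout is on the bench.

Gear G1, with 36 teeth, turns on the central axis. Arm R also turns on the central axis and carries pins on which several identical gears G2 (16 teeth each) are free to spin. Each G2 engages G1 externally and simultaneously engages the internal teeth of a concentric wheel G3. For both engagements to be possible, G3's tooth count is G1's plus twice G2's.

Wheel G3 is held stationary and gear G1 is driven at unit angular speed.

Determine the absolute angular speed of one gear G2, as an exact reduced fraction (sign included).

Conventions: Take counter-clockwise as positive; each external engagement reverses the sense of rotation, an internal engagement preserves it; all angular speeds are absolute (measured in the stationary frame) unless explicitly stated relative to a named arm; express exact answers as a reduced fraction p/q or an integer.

recognized (axles ride arm R): planetary set, 36/16/68 teeth
ring teeth: 36 + 2·16 = 68
36(ω_sun−ω_arm) = −68(ω_ring−ω_arm),  ω_ring = 0, ω_sun = 1
36(1−ω_arm) = −68(0−ω_arm)  ⇒  104·ω_arm = 36  ⇒  ω_arm = 9/26
sun–planet mesh: 36·(1−9/26) = −16·(ω_p−ω_arm)  ⇒  ω_p−ω_arm = -153/104
ω_p = 9/26 − 153/104 = -9/8
exact speed ratio = -9/8

-9/8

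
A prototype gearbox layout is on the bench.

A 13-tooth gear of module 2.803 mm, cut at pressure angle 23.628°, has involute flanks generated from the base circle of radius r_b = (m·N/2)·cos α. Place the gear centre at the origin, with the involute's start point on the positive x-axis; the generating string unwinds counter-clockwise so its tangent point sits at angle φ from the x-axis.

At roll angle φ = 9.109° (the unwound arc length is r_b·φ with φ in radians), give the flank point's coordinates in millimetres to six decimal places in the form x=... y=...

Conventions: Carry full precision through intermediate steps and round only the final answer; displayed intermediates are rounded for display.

x=16.901722 y=0.022302

single-mesh involute tooth geometry (13T wheel at module 2.803)
pitch radius r_p = m·N/2 = 2.803·13/2 = 18.219500
base radius r_b = r_p·cos α = 18.219500·cos 23.628° = 16.692104
roll angle φ = 9.109° = 0.15898204 rad
x = r_b·(cos φ + φ·sin φ) = 16.901722
y = r_b·(sin φ − φ·cos φ) = 0.022302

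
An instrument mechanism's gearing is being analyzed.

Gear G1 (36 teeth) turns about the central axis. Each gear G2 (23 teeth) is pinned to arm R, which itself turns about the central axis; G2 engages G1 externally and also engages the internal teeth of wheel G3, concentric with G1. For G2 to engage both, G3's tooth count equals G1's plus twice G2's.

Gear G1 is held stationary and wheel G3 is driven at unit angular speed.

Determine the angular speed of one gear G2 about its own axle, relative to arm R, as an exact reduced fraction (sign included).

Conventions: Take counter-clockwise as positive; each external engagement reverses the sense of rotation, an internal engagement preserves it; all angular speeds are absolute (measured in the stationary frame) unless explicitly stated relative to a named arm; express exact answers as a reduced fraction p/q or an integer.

1476/1357

recognized (axles ride arm R): planetary set, 36/23/82 teeth
ring teeth: 36 + 2·23 = 82
36(ω_sun−ω_arm) = −82(ω_ring−ω_arm),  ω_sun = 0, ω_ring = 1
36(0−ω_arm) = −82(1−ω_arm)  ⇒  118·ω_arm = 82  ⇒  ω_arm = 41/59
sun–planet mesh: 36·(0−41/59) = −23·(ω_p−ω_arm)  ⇒  ω_p−ω_arm = 1476/1357
exact speed ratio = 1476/1357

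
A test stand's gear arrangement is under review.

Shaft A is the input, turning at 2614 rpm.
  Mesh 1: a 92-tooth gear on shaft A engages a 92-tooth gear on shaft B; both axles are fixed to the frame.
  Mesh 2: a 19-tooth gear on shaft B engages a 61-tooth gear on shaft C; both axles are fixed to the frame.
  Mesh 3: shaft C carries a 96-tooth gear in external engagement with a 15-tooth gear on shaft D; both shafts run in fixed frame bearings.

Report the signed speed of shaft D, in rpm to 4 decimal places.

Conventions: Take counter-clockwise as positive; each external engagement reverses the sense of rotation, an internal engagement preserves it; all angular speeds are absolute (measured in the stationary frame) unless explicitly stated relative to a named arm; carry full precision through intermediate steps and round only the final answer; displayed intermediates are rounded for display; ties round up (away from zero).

topology: fixed-axis compound train — 3 meshes, A→D
mesh 1 [92T→92T]: ω = 2614.0000×92/92 = 2614.0000 rpm, sense flips to −
mesh 2 [19T→61T]: ω = 2614.0000×19/61 = 814.1967 rpm, sense flips to +
mesh 3 [96T→15T]: ω = 814.1967×96/15 = 5210.8590 rpm, sense flips to −
signed output speed = -5210.8590 rpm

-5210.8590 rpm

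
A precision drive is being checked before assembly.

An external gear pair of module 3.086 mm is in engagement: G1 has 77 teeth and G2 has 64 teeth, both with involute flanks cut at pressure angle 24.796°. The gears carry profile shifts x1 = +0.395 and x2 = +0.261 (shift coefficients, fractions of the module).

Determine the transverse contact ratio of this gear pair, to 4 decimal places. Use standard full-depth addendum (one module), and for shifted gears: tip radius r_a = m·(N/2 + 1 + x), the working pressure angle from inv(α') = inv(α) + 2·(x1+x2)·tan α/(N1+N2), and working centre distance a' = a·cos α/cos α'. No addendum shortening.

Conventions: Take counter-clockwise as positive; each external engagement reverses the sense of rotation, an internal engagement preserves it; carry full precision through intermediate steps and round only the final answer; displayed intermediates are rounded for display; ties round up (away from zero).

1.5316

class = single-mesh tooth geometry [involute pair 77T × 64T, m = 3.086]
base radii: r_b1 = 107.857429, r_b2 = 89.647733
tip radii: r_a1 = 123.115970, r_a2 = 102.643446
inv(α') = inv(24.796°) + 2·(+0.395+0.261)·tan α/(77+64) = 0.03350702  ⇒  α' = 25.89353°
a' = a·cos α / cos α' = 217.5630·cos 24.796°/cos 25.89353° = 219.546027
action lengths: √(r_a1²−r_b1²) = 59.365959, √(r_a2²−r_b2²) = 49.989608
base pitch p_b = π·m·cos α = 8.801146
CR = (59.365959 + 49.989608 − 219.546027·sin 25.89353°)/8.801146 = 1.531592
contact ratio ≈ 1.5316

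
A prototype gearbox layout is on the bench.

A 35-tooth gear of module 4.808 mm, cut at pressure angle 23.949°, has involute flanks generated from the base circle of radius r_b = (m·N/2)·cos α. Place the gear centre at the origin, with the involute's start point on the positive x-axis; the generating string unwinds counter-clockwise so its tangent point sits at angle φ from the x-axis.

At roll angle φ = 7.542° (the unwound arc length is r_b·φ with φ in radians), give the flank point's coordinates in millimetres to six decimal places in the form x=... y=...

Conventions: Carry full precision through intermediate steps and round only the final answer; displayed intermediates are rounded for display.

class = single-mesh tooth geometry [base-circle involute, m = 4.808, 35T]
pitch radius r_p = m·N/2 = 4.808·35/2 = 84.140000
base radius r_b = r_p·cos α = 84.140000·cos 23.949° = 76.896147
roll angle φ = 7.542° = 0.13163273 rad
x = r_b·(cos φ + φ·sin φ) = 77.559460
y = r_b·(sin φ − φ·cos φ) = 0.058361

x=77.559460 y=0.058361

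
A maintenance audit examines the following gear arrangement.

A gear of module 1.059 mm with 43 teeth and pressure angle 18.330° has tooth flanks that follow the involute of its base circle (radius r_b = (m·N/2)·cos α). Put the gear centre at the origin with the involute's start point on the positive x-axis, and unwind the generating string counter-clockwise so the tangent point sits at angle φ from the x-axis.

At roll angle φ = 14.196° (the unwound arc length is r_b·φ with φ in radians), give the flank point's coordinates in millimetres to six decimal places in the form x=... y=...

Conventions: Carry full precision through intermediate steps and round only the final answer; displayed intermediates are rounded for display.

x=22.266503 y=0.108908

class = single-mesh tooth geometry [base-circle involute, m = 1.059, 43T]
pitch radius r_p = m·N/2 = 1.059·43/2 = 22.768500
base radius r_b = r_p·cos α = 22.768500·cos 18.330° = 21.613248
roll angle φ = 14.196° = 0.24776694 rad
x = r_b·(cos φ + φ·sin φ) = 22.266503
y = r_b·(sin φ − φ·cos φ) = 0.108908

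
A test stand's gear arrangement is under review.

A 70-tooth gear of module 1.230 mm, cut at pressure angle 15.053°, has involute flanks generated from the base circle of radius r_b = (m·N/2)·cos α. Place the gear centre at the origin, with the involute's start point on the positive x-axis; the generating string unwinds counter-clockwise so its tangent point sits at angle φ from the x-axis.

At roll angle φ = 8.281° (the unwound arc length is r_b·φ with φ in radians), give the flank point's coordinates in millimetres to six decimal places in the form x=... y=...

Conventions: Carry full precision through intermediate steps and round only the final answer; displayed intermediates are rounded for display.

x=42.004727 y=0.041750

class = single-mesh tooth geometry [base-circle involute, m = 1.230, 70T]
pitch radius r_p = m·N/2 = 1.230·70/2 = 43.050000
base radius r_b = r_p·cos α = 43.050000·cos 15.053° = 41.572782
roll angle φ = 8.281° = 0.14453072 rad
x = r_b·(cos φ + φ·sin φ) = 42.004727
y = r_b·(sin φ − φ·cos φ) = 0.041750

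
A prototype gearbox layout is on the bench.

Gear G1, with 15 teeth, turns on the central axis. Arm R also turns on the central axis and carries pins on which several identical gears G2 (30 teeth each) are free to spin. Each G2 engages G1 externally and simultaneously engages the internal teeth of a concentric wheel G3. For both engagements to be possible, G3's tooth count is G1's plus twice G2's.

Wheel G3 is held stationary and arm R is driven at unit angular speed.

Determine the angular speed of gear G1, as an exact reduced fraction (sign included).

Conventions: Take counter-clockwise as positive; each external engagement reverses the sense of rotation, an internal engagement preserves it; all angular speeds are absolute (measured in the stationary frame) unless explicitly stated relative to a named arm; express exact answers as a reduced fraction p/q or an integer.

6

recognized (axles ride arm R): planetary set, 15/30/75 teeth
ring teeth: 15 + 2·30 = 75
15(ω_sun−ω_arm) = −75(ω_ring−ω_arm),  ω_ring = 0, ω_arm = 1
ω_sun = 1 − (75/15)(0−1) = 6
exact speed ratio = 6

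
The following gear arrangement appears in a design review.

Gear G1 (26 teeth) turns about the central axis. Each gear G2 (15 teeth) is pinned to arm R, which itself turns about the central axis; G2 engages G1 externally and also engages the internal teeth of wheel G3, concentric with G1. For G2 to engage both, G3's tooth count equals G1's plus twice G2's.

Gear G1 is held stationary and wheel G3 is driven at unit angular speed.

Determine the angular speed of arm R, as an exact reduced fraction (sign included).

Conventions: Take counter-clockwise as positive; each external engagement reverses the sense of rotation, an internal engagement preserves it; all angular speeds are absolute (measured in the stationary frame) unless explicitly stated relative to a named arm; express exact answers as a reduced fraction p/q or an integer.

topology: planetary set — G1 26T / G2 15T / G3 56T, arm = carrier (Willis)
ring teeth: 26 + 2·15 = 56
26(ω_sun−ω_arm) = −56(ω_ring−ω_arm),  ω_sun = 0, ω_ring = 1
26(0−ω_arm) = −56(1−ω_arm)  ⇒  82·ω_arm = 56  ⇒  ω_arm = 28/41
exact speed ratio = 28/41

28/41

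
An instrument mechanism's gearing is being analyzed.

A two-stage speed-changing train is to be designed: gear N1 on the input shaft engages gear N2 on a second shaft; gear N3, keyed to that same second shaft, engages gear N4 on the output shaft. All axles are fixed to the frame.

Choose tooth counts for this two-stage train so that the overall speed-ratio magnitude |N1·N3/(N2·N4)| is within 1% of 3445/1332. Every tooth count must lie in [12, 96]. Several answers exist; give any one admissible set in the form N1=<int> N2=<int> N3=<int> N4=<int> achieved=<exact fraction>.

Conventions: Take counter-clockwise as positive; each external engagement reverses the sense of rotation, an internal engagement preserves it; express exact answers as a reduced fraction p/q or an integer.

N1=53 N2=18 N3=65 N4=74 achieved=3445/1332

topology: fixed-axis compound train — 2 stages, target 3445/1332
target = 3445/1332 in lowest terms: an exact hit needs N1·N3 = k·3445 and N2·N4 = k·1332 for one integer k, every count in [12, 96]; additionally prefer no 1:1 stage (N1 ≠ N2, N3 ≠ N4)
k = 1: N1·N3 = 3445 = 53·65, N2·N4 = 1332 = 18·74
achieved = 53·65/(18·74) = 3445/1332; |achieved − target| = 0 ≤ 689/26640 ✓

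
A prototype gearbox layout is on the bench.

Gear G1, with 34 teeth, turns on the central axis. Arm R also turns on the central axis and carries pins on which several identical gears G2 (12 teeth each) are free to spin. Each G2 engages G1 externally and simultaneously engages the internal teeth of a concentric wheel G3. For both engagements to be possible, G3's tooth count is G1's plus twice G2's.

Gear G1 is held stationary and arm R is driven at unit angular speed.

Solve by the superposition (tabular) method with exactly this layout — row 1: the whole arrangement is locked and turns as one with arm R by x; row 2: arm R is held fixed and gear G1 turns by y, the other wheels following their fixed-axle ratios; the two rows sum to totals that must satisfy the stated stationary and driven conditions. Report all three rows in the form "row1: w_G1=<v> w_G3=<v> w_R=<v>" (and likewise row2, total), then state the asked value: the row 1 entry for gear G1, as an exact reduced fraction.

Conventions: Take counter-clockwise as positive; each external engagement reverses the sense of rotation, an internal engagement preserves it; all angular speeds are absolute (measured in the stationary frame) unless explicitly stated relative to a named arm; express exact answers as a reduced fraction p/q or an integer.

row1: w_G1=1 w_G3=1 w_R=1
row2: w_G1=-1 w_G3=17/29 w_R=0
total: w_G1=0 w_G3=46/29 w_R=1
asked value: 1

planetary set (34T centre, 12T on arm, 58T internal) — Willis relation
row 1: whole set turns with the arm by x
row 2: sun turns y, ring = −(34/58)·y, arm 0
boundary: total ω_sun = x + y = 0 and total ω_arm = x = 1  ⇒  y = -1, x = 1
row 2 ring = −(34/58)·(-1) = 17/29
totals (row 1 + row 2): sun 1 + (-1) = 0, ring 1 + 17/29 = 46/29, arm 1 + 0 = 1
asked cell (row1, sun) = 1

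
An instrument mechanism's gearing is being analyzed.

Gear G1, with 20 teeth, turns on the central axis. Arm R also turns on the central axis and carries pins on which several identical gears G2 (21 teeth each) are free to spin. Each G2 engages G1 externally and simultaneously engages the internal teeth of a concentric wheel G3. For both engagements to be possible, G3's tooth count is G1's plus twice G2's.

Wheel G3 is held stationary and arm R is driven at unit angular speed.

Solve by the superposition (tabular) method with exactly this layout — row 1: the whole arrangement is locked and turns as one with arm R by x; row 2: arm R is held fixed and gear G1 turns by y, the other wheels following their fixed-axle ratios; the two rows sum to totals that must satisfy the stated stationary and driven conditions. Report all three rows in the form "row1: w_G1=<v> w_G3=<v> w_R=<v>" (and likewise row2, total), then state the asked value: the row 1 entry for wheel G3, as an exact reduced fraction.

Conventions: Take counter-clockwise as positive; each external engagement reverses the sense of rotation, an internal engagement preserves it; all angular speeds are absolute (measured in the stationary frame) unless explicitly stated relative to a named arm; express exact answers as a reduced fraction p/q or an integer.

recognized (axles ride arm R): planetary set, 20/21/62 teeth
row 1 — lock + rotate with arm: ω_sun = ω_ring = ω_arm = x
row 2 — arm fixed, fixed-axis ratios: sun y, ring −(20/62)·y, arm 0
boundary: total ω_ring = x − (20/62)·y = 0 and total ω_arm = x = 1  ⇒  y = 31/10, x = 1
row 2 ring = −(20/62)·31/10 = -1
totals (row 1 + row 2): sun 1 + 31/10 = 41/10, ring 1 + (-1) = 0, arm 1 + 0 = 1
asked cell (row1, ring) = 1

row1: w_G1=1 w_G3=1 w_R=1
row2: w_G1=31/10 w_G3=-1 w_R=0
total: w_G1=41/10 w_G3=0 w_R=1
asked value: 1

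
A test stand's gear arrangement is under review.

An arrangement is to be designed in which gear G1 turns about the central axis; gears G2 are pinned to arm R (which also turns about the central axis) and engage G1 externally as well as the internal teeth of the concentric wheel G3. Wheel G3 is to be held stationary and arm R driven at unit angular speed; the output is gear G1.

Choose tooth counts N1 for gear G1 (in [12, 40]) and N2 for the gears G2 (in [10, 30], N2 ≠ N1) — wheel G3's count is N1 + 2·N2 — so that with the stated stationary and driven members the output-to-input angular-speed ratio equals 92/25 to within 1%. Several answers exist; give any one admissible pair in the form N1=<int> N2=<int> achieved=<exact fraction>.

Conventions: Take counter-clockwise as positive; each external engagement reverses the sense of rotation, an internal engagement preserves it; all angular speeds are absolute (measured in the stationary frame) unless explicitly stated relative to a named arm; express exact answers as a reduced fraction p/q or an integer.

class = planetary set [ratio 92/25 wanted; Willis about the carrier]
Willis with ω_ring = 0: ω_sun/ω_arm = (N1+N3)/N1; set equal to 92/25  ⇒  N3/N1 = 92/25 − 1 = 67/25
N3 = N1 + 2·N2  ⇒  N2/N1 = (N3/N1 − 1)/2 = (67/25 − 1)/2 = 21/25
smallest multiple with N1 ≥ 12 and N2 ≥ 10: k = 1  ⇒  N1 = 1·25 = 25, N2 = 1·21 = 21 (N1 ≤ 40, N2 ≤ 30, N2 ≠ N1 ✓), N3 = 25 + 2·21 = 67
check: (N1+N3)/N1 with N1 = 25, N3 = 67 gives 92/25; |achieved − target| = 0 ≤ 23/625 ✓

N1=25 N2=21 achieved=92/25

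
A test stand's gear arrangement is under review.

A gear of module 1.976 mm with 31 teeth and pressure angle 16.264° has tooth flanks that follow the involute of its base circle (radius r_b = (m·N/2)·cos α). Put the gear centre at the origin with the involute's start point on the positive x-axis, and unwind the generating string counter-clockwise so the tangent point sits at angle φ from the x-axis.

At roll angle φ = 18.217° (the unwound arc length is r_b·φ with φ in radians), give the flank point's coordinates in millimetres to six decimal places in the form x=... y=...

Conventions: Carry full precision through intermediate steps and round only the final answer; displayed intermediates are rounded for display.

recognized (one wheel, involute flank): single-mesh tooth geometry, m = 1.976, N = 31
pitch radius r_p = m·N/2 = 1.976·31/2 = 30.628000
base radius r_b = r_p·cos α = 30.628000·cos 16.264° = 29.402312
roll angle φ = 18.217° = 0.31794663 rad
x = r_b·(cos φ + φ·sin φ) = 30.851104
y = r_b·(sin φ − φ·cos φ) = 0.311836

x=30.851104 y=0.311836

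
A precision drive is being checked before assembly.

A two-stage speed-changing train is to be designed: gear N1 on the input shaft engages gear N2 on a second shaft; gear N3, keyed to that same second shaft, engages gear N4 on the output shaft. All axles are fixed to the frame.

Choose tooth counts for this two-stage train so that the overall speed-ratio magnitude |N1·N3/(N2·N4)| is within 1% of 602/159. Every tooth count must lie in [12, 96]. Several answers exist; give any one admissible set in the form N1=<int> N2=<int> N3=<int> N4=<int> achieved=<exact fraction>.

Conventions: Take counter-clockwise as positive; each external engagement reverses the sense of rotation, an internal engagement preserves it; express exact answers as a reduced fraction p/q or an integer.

N1=28 N2=12 N3=86 N4=53 achieved=602/159

topology: fixed-axis compound train — 2 stages, target 602/159
target = 602/159 in lowest terms: an exact hit needs N1·N3 = k·602 and N2·N4 = k·159 for one integer k, every count in [12, 96]; additionally prefer no 1:1 stage (N1 ≠ N2, N3 ≠ N4)
k = 1…3: no 1:1-free in-range split of k·602 and k·159 into factor pairs; take k = 4
k = 4: N1·N3 = 2408 = 28·86, N2·N4 = 636 = 12·53
achieved = 28·86/(12·53) = 602/159; |achieved − target| = 0 ≤ 301/7950 ✓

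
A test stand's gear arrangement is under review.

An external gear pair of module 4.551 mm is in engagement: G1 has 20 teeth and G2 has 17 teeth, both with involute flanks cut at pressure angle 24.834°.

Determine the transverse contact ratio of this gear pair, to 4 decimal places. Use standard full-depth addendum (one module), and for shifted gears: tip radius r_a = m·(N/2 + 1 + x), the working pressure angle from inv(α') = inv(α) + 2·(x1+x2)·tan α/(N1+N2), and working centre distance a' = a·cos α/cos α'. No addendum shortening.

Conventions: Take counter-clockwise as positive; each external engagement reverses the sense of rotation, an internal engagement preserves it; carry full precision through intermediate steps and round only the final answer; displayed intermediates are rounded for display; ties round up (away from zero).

1.3998

single-mesh involute tooth geometry (20T engaging 17T at module 4.551)
base radii: r_b1 = 41.301618, r_b2 = 35.106375
tip radii: r_a1 = 50.061000, r_a2 = 43.234500
no profile shift: α' = α, a' = a
action lengths: √(r_a1²−r_b1²) = 28.289222, √(r_a2²−r_b2²) = 25.234191
base pitch p_b = π·m·cos α = 12.975286
CR = (28.289222 + 25.234191 − 84.193500·sin 24.83400°)/12.975286 = 1.399809
contact ratio ≈ 1.3998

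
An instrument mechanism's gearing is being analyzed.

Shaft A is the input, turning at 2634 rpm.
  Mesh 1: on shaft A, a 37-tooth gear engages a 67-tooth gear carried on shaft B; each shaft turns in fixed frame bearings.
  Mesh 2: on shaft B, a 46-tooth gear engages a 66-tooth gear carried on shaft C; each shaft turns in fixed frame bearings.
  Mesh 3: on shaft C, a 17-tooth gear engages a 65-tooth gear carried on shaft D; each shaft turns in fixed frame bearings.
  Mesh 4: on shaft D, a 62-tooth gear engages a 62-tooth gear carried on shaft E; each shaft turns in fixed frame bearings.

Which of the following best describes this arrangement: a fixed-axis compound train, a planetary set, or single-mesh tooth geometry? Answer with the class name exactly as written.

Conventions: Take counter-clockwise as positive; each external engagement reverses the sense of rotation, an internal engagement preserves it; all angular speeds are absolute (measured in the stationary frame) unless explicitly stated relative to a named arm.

fixed-axis compound train

topology: fixed-axis compound train — 4 meshes, A→E
classification: fixed-axis compound train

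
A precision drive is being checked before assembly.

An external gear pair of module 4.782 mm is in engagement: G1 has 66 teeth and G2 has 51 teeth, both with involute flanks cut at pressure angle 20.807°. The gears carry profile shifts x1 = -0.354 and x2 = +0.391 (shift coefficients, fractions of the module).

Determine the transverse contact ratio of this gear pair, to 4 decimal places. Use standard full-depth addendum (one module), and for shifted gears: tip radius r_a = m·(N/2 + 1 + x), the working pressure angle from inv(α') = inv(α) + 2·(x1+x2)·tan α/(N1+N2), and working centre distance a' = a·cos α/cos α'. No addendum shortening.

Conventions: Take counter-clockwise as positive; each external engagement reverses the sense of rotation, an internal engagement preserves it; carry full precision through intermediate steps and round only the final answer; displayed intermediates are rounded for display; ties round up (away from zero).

1.7014

topology: single-mesh involute geometry — m = 4.782, 66T/51T pair
base radii: r_b1 = 147.514253, r_b2 = 113.988287
tip radii: r_a1 = 160.895172, r_a2 = 128.592762
inv(α') = inv(20.807°) + 2·(-0.354+0.391)·tan α/(66+51) = 0.01709386  ⇒  α' = 20.90189°
a' = a·cos α / cos α' = 279.7470·cos 20.807°/cos 20.90189° = 279.923549
action lengths: √(r_a1²−r_b1²) = 64.240186, √(r_a2²−r_b2²) = 59.521164
base pitch p_b = π·m·cos α = 14.043324
CR = (64.240186 + 59.521164 − 279.923549·sin 20.90189°)/14.043324 = 1.701404
contact ratio ≈ 1.7014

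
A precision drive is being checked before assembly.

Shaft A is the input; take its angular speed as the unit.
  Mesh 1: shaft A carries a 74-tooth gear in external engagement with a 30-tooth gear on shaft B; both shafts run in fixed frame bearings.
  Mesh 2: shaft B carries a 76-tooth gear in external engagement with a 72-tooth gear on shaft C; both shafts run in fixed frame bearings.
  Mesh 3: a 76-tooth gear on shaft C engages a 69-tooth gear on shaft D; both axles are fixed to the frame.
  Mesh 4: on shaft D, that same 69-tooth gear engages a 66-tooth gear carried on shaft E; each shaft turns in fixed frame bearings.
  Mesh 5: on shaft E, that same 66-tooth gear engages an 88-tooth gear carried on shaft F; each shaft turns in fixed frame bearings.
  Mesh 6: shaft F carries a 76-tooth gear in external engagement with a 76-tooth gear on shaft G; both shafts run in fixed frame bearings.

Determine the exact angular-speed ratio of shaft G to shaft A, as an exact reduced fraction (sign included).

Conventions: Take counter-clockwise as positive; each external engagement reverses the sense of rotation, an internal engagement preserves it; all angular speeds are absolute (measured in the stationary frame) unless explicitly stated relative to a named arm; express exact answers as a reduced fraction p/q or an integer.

13357/5940

class = fixed-axis compound train [6 meshes; 6 ratios multiply, 6 sense flips]
mesh 1 [74T→30T]: running ratio 37/15, sense −
mesh 2 [76T→72T]: running ratio 703/270, sense +
mesh 3 [76T→69T]: running ratio 26714/9315, sense −
mesh 4 [69T→66T]: running ratio 13357/4455, sense +
mesh 5 [66T→88T]: running ratio 13357/5940, sense −
mesh 6 [76T→76T]: running ratio 13357/5940, sense +
ω_out/ω_in = 13357/5940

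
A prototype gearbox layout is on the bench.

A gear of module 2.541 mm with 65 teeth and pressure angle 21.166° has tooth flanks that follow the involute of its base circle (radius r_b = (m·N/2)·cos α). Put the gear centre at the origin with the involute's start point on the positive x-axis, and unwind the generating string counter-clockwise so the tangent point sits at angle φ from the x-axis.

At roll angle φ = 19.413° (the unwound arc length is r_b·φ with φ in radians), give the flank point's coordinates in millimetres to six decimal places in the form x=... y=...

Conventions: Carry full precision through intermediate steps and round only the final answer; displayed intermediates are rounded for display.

x=81.305711 y=0.987074

single-mesh involute tooth geometry (65T wheel at module 2.541)
pitch radius r_p = m·N/2 = 2.541·65/2 = 82.582500
base radius r_b = r_p·cos α = 82.582500·cos 21.166° = 77.011338
roll angle φ = 19.413° = 0.33882077 rad
x = r_b·(cos φ + φ·sin φ) = 81.305711
y = r_b·(sin φ − φ·cos φ) = 0.987074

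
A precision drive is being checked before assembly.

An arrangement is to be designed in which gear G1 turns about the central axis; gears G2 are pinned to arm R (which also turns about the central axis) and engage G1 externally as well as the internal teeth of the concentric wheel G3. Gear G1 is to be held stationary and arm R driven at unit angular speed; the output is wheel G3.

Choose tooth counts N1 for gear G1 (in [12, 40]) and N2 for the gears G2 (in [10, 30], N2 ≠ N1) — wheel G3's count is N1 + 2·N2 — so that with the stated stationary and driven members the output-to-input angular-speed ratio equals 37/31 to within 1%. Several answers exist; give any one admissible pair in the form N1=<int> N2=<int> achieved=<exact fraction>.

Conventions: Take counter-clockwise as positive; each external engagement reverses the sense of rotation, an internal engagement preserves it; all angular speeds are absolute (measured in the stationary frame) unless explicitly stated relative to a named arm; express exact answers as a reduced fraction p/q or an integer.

N1=12 N2=25 achieved=37/31

class = planetary set [ratio 37/31 wanted; Willis about the carrier]
Willis with ω_sun = 0: ω_ring/ω_arm = (N1+N3)/N3; set equal to 37/31  ⇒  N3/N1 = 1/(37/31 − 1) = 31/6
N3 = N1 + 2·N2  ⇒  N2/N1 = (N3/N1 − 1)/2 = (31/6 − 1)/2 = 25/12
smallest multiple with N1 ≥ 12 and N2 ≥ 10: k = 1  ⇒  N1 = 1·12 = 12, N2 = 1·25 = 25 (N1 ≤ 40, N2 ≤ 30, N2 ≠ N1 ✓), N3 = 12 + 2·25 = 62
check: (N1+N3)/N3 with N1 = 12, N3 = 62 gives 37/31; |achieved − target| = 0 ≤ 37/3100 ✓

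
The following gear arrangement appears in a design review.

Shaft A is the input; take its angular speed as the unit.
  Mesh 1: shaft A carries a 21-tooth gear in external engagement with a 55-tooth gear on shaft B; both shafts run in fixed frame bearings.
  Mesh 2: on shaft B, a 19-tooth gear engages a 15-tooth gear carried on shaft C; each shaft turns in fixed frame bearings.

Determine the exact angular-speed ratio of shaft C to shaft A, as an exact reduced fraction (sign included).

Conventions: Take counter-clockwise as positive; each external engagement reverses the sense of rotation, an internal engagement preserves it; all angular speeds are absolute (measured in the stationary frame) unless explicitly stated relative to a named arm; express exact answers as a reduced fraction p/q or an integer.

class = fixed-axis compound train [2 meshes; 2 ratios multiply, 2 sense flips]
mesh 1 [21T→55T]: running ratio 21/55, sense −
mesh 2 [19T→15T]: running ratio 133/275, sense +
ω_out/ω_in = 133/275

133/275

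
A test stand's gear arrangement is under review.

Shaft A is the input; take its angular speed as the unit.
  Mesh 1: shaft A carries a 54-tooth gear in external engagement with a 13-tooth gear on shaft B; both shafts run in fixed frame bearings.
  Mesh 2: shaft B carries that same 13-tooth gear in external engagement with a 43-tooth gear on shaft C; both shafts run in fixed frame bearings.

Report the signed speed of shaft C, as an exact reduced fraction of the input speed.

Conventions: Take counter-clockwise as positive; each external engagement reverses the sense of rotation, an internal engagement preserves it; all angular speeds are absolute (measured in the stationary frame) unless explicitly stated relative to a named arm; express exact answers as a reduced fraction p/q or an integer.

2-mesh fixed-axis compound train (all bearings frame-fixed)
mesh 1 [54T→13T]: |ω|/ω_in = 1×54/13 = 54/13, sense flips to −
mesh 2 [13T→43T]: |ω|/ω_in = (54/13)×13/43 = 54/43, sense flips to +
signed output speed (× input speed) = 54/43

54/43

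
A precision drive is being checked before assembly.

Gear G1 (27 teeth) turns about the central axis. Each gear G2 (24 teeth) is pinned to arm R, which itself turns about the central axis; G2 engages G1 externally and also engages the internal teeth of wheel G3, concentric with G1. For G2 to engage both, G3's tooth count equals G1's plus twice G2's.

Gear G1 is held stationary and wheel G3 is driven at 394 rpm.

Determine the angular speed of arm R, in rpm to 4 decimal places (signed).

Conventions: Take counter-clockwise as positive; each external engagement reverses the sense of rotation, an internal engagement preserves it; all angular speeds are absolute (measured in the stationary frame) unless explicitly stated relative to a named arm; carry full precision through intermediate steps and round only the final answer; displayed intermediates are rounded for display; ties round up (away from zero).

+289.7059 rpm

planetary set (27T centre, 24T on arm, 75T internal) — Willis relation
normalise by the input: solve with ω_ring = 1, then scale by 394 rpm
ring teeth: 27 + 2·24 = 75
27(ω_sun−ω_arm) = −75(ω_ring−ω_arm),  ω_sun = 0, ω_ring = 1
27(0−ω_arm) = −75(1−ω_arm)  ⇒  102·ω_arm = 75  ⇒  ω_arm = 25/34
scale: ω_arm = 25/34 × 394 rpm = +289.7059 rpm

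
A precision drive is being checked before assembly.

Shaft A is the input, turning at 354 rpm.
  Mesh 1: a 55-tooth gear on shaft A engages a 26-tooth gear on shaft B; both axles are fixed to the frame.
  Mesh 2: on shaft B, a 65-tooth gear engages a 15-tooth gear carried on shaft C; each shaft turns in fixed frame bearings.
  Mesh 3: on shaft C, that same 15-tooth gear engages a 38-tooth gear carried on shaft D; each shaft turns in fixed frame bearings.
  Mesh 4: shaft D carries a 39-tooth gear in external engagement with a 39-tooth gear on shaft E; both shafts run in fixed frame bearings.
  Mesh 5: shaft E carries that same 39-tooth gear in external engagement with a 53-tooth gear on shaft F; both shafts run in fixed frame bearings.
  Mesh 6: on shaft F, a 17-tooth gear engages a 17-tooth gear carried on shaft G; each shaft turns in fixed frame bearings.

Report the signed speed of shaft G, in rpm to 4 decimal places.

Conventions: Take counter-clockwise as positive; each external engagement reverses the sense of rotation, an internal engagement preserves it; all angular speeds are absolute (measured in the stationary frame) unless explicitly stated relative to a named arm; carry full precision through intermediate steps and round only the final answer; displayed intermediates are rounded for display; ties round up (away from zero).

+942.5645 rpm

recognized (7 fixed axles, 6 meshes): fixed-axis compound train
mesh 1 [55T→26T]: ω = 354.0000×55/26 = 748.8462 rpm, sense flips to −
mesh 2 [65T→15T]: ω = 748.8462×65/15 = 3245.0000 rpm, sense flips to +
mesh 3 [15T→38T]: ω = 3245.0000×15/38 = 1280.9211 rpm, sense flips to −
mesh 4 [39T→39T]: ω = 1280.9211×39/39 = 1280.9211 rpm, sense flips to +
mesh 5 [39T→53T]: ω = 1280.9211×39/53 = 942.5645 rpm, sense flips to −
mesh 6 [17T→17T]: ω = 942.5645×17/17 = 942.5645 rpm, sense flips to +
signed output speed = +942.5645 rpm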